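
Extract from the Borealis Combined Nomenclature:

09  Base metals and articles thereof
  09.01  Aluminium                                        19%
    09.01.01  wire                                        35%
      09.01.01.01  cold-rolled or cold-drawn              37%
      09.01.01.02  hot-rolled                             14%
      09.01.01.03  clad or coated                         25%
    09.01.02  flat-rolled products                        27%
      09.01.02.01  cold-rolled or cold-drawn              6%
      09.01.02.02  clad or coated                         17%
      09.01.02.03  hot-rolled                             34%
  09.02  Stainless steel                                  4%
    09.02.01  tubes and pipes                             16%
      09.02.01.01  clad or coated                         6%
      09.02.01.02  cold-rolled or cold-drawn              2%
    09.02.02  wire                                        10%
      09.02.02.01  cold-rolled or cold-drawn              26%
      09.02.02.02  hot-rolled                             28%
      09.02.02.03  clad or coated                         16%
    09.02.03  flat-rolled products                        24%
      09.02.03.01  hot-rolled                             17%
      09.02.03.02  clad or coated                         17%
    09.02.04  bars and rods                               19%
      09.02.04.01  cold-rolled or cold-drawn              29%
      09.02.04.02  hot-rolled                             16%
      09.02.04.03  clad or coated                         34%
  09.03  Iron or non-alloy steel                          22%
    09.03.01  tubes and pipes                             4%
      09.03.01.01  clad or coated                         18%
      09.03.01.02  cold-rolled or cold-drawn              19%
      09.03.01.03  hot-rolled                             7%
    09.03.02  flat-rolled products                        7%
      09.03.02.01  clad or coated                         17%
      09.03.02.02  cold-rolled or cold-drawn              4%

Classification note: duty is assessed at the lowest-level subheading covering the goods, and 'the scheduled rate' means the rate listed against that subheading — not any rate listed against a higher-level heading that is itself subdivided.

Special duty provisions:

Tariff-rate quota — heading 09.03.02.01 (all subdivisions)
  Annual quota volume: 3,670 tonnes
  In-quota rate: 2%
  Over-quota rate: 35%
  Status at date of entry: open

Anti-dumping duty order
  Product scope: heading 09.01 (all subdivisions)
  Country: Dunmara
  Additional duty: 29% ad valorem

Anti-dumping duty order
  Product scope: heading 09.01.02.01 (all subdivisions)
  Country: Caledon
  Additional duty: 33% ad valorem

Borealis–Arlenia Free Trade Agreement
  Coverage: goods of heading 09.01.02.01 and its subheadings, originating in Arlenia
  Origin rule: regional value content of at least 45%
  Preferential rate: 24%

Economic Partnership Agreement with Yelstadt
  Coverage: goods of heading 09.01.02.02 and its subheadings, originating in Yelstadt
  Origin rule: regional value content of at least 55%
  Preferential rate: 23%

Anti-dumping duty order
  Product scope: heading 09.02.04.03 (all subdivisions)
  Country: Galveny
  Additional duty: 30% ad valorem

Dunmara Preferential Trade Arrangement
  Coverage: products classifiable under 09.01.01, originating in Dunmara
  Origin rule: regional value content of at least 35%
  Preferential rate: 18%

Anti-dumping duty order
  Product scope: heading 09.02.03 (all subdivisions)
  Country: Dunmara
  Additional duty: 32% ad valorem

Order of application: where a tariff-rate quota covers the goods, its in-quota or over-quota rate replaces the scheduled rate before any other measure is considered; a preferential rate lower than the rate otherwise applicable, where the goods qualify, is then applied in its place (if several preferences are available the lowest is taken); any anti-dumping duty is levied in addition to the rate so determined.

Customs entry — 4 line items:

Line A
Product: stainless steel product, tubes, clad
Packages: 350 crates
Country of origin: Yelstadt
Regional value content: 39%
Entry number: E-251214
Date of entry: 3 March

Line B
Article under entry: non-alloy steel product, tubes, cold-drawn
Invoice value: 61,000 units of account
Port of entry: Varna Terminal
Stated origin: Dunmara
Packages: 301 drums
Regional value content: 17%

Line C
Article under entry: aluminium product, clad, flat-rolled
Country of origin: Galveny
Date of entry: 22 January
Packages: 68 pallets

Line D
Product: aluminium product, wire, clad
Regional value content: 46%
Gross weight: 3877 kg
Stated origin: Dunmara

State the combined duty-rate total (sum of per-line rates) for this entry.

89%

Line A: stainless steel → 09.02; tubes → 09.02.01; clad → 09.02.01.01. Scheduled 6%. Yelstadt agreement on 09.01.02.02: 09.02.01.01 not covered. → 6%.
Line B: non-alloy steel → 09.03; tubes → 09.03.01; cold-drawn → 09.03.01.02. Scheduled 19%. Dunmara agreement on 09.01.01: 09.03.01.02 not covered. → 19%.
Line C: aluminium → 09.01; flat-rolled → 09.01.02; clad → 09.01.02.02. Scheduled 17%. No special measure applies. → 17%.
Line D: aluminium → 09.01; wire → 09.01.01; clad → 09.01.01.03. Scheduled 25%. Dunmara agreement on 09.01.01: RVC ≥ 35% → 18% available; preferential 18%; anti-dumping (Dunmara, 09.01): +29%; total 18% + 29% = 47%. → 47%.
Sum: 6% + 19% + 17% + 47% = 89%.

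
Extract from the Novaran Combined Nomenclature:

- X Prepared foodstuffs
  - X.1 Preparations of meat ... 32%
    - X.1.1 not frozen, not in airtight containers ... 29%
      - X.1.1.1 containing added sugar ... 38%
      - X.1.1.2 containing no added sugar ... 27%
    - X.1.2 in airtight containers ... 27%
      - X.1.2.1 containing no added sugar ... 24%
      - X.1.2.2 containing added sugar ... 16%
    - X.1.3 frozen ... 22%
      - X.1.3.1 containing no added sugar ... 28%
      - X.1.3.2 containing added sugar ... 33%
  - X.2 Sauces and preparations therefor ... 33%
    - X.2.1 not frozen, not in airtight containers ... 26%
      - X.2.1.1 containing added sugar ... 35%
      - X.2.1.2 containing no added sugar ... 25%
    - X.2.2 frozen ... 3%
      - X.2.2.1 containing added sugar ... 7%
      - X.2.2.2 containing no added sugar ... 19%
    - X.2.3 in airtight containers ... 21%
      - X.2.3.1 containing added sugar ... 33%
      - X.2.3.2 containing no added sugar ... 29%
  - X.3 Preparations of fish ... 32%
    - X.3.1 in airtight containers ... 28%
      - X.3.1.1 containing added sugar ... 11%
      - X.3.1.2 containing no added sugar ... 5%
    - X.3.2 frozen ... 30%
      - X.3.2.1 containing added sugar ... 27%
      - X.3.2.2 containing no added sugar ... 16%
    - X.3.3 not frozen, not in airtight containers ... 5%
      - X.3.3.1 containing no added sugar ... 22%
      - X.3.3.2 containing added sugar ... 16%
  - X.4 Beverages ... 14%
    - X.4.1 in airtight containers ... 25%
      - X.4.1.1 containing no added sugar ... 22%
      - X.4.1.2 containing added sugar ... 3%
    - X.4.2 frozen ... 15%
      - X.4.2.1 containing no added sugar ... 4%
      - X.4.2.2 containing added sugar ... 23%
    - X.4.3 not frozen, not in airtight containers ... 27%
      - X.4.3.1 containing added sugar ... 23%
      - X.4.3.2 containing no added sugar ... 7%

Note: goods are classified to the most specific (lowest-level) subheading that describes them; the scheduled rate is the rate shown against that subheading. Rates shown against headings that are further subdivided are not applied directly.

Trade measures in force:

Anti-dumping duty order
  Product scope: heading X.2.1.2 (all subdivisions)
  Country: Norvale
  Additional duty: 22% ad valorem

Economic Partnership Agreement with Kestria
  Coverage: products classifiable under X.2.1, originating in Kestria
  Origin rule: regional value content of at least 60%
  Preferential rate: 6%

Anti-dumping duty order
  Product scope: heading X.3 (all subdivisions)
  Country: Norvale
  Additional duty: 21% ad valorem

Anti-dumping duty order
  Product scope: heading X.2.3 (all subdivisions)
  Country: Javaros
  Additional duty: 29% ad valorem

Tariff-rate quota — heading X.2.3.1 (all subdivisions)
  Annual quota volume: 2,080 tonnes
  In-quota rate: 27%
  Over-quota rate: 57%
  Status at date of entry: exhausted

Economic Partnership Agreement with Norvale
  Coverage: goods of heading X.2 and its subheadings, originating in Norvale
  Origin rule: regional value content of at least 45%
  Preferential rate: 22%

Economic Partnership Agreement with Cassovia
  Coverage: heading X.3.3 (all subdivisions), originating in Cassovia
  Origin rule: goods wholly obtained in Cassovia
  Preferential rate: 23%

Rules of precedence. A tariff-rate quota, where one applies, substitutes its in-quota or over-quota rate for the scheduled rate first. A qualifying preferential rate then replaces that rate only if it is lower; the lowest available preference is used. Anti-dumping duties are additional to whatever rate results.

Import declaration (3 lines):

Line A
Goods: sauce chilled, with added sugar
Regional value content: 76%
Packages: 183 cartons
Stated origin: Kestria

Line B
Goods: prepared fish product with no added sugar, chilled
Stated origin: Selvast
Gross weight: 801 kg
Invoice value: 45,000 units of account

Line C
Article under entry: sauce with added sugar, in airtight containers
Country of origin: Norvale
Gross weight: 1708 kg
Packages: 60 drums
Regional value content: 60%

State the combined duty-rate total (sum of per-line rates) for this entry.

50%

Line A: sauce → X.2; chilled → X.2.1; with added sugar → X.2.1.1. Scheduled 35%. Kestria agreement on X.2.1: RVC ≥ 60% → 6% available; preferential 6%. → 6%.
Line B: prepared fish product → X.3; chilled → X.3.3; with no added sugar → X.3.3.1. Scheduled 22%. No special measure applies. → 22%.
Line C: sauce → X.2; in airtight containers → X.2.3; with added sugar → X.2.3.1. Scheduled 33%. quota on X.2.3.1 exhausted → over-quota 57%; Norvale agreement on X.2: RVC ≥ 45% → 22% available; preferential 22%. → 22%.
Sum: 6% + 22% + 22% = 50%.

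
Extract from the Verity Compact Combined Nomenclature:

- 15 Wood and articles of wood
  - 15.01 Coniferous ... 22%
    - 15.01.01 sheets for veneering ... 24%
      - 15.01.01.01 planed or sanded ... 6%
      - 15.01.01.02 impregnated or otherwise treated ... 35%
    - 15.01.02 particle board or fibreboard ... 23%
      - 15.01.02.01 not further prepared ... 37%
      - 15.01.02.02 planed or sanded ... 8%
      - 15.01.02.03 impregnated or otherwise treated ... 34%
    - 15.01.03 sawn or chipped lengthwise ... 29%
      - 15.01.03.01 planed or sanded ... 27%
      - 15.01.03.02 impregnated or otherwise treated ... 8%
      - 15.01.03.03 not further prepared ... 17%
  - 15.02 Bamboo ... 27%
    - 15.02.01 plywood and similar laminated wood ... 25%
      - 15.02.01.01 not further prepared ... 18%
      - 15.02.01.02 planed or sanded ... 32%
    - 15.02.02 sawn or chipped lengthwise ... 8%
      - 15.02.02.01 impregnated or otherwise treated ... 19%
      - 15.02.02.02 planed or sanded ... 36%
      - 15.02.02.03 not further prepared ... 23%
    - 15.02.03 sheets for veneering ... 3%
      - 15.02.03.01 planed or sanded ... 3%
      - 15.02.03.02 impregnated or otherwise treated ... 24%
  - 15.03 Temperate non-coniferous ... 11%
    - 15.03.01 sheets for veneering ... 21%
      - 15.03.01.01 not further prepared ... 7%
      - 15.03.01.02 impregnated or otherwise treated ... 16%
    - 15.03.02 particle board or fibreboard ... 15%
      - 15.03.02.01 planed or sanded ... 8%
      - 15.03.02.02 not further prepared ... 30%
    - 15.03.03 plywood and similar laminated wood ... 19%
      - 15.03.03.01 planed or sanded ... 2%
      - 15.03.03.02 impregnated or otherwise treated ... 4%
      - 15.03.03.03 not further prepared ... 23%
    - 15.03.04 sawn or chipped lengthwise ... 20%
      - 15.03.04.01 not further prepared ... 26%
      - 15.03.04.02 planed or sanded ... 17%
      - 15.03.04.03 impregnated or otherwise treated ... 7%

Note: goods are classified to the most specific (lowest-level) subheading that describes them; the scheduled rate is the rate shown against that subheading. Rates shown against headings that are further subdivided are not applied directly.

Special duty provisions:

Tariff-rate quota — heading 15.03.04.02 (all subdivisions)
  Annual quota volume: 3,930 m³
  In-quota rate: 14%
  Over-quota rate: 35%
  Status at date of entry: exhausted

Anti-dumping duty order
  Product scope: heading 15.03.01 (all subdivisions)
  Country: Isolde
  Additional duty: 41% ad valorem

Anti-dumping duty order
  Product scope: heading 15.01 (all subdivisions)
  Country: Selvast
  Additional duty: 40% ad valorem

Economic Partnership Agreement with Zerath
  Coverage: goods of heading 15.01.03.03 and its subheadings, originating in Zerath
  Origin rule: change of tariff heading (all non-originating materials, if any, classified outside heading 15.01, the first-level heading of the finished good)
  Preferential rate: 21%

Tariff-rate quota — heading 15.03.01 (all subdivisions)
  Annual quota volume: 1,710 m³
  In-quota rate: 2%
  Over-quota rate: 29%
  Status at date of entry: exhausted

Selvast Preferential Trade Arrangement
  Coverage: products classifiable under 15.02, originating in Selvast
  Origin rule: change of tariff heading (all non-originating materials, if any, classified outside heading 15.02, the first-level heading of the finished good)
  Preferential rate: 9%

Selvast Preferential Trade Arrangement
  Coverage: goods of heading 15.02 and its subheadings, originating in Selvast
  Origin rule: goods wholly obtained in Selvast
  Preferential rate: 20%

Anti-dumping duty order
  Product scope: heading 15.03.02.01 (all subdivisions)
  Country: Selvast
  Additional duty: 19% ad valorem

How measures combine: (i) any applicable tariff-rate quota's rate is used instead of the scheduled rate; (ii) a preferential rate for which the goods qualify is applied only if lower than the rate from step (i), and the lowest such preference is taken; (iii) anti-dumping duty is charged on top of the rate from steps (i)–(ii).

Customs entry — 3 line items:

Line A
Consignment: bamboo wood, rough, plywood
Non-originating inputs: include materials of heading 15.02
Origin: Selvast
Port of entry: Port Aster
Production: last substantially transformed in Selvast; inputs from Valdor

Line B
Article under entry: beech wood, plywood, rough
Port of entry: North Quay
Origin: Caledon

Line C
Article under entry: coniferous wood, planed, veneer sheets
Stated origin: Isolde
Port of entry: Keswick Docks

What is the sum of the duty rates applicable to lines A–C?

Line A: bamboo → 15.02; plywood → 15.02.01; rough → 15.02.01.01. Scheduled 18%. Selvast agreement on 15.02: CTH not met; Selvast agreement on 15.02: not wholly obtained. → 18%.
Line B: beech → 15.03; plywood → 15.03.03; rough → 15.03.03.03. Scheduled 23%. No special measure applies. → 23%.
Line C: coniferous → 15.01; veneer sheets → 15.01.01; planed → 15.01.01.01. Scheduled 6%. No special measure applies. → 6%.
Sum: 18% + 23% + 6% = 47%.

47%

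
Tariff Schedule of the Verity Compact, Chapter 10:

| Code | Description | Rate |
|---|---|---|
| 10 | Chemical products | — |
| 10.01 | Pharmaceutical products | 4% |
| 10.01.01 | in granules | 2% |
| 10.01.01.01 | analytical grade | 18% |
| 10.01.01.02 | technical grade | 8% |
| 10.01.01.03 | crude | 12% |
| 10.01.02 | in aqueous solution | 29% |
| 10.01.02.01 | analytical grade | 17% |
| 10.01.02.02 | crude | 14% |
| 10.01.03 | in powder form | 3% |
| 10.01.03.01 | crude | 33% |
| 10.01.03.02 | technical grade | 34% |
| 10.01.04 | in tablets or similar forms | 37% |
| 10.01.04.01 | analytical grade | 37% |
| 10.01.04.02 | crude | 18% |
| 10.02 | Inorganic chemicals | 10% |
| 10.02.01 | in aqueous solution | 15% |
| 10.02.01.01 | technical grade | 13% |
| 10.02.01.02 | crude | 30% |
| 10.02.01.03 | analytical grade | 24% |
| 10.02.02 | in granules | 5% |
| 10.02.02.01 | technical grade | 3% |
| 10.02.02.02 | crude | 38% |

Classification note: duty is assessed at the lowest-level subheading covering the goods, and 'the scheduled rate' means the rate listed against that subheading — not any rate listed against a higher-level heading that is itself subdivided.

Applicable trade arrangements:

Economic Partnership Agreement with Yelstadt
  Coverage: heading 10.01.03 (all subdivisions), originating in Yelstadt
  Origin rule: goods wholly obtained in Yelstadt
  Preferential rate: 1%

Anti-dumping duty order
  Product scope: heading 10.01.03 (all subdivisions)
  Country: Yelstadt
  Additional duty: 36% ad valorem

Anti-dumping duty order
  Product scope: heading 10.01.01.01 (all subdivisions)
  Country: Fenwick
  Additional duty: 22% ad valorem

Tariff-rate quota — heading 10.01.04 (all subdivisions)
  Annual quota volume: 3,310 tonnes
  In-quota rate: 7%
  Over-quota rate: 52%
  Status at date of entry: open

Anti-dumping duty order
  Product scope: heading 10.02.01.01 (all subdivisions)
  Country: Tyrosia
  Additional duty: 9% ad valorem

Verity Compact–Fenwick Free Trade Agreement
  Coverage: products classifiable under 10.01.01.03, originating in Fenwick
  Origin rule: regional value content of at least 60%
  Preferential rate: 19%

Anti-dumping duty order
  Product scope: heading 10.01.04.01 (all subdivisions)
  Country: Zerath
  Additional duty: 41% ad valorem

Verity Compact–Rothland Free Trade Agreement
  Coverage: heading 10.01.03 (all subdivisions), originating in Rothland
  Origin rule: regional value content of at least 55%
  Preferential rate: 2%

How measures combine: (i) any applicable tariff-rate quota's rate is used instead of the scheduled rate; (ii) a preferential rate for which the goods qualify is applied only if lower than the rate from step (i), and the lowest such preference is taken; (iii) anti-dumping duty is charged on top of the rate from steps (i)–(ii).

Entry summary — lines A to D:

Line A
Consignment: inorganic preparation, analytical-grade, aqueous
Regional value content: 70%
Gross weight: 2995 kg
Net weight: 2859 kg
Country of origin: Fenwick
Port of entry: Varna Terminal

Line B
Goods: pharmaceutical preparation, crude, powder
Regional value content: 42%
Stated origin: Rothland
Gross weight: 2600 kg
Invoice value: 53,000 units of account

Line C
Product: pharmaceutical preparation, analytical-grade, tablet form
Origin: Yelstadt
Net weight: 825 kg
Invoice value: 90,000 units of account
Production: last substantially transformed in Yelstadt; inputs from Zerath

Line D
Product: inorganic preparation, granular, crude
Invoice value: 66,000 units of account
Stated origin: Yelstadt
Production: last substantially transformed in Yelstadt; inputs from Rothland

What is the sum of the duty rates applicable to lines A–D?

102%

Line A: inorganic → 10.02; aqueous → 10.02.01; analytical-grade → 10.02.01.03. Scheduled 24%. Fenwick agreement on 10.01.01.03: 10.02.01.03 not covered. → 24%.
Line B: pharmaceutical → 10.01; powder → 10.01.03; crude → 10.01.03.01. Scheduled 33%. Rothland agreement on 10.01.03: RVC < 55%. → 33%.
Line C: pharmaceutical → 10.01; tablet form → 10.01.04; analytical-grade → 10.01.04.01. Scheduled 37%. quota on 10.01.04 open → in-quota 7%; Yelstadt agreement on 10.01.03: 10.01.04.01 not covered. → 7%.
Line D: inorganic → 10.02; granular → 10.02.02; crude → 10.02.02.02. Scheduled 38%. Yelstadt agreement on 10.01.03: 10.02.02.02 not covered. → 38%.
Sum: 24% + 33% + 7% + 38% = 102%.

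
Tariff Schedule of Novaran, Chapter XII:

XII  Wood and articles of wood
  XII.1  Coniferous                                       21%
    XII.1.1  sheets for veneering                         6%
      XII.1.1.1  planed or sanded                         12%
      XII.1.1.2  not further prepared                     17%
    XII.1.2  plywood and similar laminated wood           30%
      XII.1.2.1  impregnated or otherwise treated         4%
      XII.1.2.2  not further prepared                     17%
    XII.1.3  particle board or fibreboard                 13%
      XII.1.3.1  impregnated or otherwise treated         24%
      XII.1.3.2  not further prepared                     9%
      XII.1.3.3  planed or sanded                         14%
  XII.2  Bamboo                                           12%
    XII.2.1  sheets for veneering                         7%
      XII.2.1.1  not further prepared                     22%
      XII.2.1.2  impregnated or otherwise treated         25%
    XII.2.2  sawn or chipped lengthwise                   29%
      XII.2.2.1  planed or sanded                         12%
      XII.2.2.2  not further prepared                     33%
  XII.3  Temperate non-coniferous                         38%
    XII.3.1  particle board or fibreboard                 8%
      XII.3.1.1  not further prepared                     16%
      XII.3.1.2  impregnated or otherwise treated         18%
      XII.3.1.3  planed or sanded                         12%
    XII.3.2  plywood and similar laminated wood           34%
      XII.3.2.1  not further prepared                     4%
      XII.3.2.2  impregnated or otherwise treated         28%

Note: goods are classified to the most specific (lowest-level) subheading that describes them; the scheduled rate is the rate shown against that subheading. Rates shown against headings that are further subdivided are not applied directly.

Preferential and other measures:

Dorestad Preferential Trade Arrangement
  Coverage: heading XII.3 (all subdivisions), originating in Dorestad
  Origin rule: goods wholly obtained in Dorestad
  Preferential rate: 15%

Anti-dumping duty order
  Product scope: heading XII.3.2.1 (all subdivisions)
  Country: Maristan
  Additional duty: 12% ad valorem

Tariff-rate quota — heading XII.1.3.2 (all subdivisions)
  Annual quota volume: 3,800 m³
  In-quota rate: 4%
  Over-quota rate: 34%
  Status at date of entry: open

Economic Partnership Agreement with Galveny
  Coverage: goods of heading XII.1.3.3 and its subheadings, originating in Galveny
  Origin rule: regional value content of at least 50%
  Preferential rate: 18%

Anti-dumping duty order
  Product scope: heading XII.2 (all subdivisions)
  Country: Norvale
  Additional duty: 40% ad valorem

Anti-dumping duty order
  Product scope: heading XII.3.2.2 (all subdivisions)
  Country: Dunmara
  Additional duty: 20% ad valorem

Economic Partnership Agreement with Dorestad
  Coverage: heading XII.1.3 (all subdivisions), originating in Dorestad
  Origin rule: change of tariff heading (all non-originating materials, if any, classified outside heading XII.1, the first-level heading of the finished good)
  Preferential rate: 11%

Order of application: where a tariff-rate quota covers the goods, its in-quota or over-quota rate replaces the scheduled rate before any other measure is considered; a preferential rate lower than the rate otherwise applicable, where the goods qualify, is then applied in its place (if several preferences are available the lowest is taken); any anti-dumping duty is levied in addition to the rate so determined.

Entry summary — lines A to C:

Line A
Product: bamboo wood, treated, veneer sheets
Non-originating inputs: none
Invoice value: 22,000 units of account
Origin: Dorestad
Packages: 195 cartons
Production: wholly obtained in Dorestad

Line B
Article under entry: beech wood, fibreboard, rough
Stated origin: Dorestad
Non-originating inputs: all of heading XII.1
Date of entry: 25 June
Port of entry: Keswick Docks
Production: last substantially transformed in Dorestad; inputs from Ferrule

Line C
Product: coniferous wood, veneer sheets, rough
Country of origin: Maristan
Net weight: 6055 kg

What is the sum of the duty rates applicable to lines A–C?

58%

Line A: bamboo → XII.2; veneer sheets → XII.2.1; treated → XII.2.1.2. Scheduled 25%. Dorestad agreement on XII.3: XII.2.1.2 not covered; Dorestad agreement on XII.1.3: XII.2.1.2 not covered. → 25%.
Line B: beech → XII.3; fibreboard → XII.3.1; rough → XII.3.1.1. Scheduled 16%. Dorestad agreement on XII.3: not wholly obtained; Dorestad agreement on XII.1.3: XII.3.1.1 not covered. → 16%.
Line C: coniferous → XII.1; veneer sheets → XII.1.1; rough → XII.1.1.2. Scheduled 17%. No special measure applies. → 17%.
Sum: 25% + 16% + 17% = 58%.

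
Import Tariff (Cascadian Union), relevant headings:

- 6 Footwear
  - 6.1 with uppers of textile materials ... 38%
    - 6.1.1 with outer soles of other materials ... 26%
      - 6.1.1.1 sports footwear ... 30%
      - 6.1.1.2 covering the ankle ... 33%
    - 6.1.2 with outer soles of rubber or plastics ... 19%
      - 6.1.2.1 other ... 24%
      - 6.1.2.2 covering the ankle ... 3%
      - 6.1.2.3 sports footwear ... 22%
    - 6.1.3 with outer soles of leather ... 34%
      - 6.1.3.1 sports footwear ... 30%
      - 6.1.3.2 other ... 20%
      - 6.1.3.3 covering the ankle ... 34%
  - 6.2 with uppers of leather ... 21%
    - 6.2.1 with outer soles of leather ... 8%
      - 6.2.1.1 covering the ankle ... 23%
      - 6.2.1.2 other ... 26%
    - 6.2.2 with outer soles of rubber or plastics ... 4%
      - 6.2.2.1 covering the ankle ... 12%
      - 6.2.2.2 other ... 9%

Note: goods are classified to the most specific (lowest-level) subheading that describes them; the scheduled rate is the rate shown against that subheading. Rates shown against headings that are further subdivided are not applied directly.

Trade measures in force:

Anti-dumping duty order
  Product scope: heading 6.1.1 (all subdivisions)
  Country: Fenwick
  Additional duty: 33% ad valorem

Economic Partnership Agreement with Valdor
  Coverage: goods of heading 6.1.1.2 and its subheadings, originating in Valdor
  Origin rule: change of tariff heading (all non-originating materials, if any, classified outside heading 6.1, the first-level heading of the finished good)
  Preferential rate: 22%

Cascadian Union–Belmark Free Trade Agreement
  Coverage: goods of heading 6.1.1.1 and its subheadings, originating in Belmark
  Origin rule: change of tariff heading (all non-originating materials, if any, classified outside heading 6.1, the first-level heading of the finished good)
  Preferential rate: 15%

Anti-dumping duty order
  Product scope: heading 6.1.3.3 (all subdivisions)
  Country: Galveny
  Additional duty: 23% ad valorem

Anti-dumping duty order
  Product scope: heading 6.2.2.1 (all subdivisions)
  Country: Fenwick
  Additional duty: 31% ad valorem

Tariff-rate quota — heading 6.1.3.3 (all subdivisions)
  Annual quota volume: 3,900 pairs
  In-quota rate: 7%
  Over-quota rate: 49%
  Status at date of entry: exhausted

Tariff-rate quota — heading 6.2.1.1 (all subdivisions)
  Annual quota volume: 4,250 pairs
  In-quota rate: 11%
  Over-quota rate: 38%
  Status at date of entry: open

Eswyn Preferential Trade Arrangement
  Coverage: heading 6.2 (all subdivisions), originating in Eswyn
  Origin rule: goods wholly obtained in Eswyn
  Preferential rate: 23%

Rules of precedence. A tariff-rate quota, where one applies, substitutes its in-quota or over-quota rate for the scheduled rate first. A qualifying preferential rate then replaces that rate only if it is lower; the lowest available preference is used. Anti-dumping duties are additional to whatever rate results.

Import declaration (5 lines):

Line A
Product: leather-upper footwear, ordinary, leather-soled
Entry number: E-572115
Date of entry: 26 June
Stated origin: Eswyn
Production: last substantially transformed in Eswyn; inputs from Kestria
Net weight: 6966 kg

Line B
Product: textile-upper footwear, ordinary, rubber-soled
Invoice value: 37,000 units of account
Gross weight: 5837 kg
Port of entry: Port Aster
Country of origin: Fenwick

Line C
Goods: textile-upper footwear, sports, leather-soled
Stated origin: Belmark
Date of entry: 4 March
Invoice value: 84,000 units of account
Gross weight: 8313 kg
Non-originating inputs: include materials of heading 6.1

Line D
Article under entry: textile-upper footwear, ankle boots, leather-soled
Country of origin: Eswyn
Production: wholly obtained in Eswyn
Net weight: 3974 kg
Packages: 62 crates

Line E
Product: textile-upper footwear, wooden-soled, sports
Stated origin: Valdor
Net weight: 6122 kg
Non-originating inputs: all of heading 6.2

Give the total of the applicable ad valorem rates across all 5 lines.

Line A: leather-upper → 6.2; leather-soled → 6.2.1; ordinary → 6.2.1.2. Scheduled 26%. Eswyn agreement on 6.2: not wholly obtained. → 26%.
Line B: textile-upper → 6.1; rubber-soled → 6.1.2; ordinary → 6.1.2.1. Scheduled 24%. No special measure applies. → 24%.
Line C: textile-upper → 6.1; leather-soled → 6.1.3; sports → 6.1.3.1. Scheduled 30%. Belmark agreement on 6.1.1.1: 6.1.3.1 not covered. → 30%.
Line D: textile-upper → 6.1; leather-soled → 6.1.3; ankle boots → 6.1.3.3. Scheduled 34%. quota on 6.1.3.3 exhausted → over-quota 49%; Eswyn agreement on 6.2: 6.1.3.3 not covered. → 49%.
Line E: textile-upper → 6.1; wooden-soled → 6.1.1; sports → 6.1.1.1. Scheduled 30%. Valdor agreement on 6.1.1.2: 6.1.1.1 not covered. → 30%.
Sum: 26% + 24% + 30% + 49% + 30% = 159%.

159%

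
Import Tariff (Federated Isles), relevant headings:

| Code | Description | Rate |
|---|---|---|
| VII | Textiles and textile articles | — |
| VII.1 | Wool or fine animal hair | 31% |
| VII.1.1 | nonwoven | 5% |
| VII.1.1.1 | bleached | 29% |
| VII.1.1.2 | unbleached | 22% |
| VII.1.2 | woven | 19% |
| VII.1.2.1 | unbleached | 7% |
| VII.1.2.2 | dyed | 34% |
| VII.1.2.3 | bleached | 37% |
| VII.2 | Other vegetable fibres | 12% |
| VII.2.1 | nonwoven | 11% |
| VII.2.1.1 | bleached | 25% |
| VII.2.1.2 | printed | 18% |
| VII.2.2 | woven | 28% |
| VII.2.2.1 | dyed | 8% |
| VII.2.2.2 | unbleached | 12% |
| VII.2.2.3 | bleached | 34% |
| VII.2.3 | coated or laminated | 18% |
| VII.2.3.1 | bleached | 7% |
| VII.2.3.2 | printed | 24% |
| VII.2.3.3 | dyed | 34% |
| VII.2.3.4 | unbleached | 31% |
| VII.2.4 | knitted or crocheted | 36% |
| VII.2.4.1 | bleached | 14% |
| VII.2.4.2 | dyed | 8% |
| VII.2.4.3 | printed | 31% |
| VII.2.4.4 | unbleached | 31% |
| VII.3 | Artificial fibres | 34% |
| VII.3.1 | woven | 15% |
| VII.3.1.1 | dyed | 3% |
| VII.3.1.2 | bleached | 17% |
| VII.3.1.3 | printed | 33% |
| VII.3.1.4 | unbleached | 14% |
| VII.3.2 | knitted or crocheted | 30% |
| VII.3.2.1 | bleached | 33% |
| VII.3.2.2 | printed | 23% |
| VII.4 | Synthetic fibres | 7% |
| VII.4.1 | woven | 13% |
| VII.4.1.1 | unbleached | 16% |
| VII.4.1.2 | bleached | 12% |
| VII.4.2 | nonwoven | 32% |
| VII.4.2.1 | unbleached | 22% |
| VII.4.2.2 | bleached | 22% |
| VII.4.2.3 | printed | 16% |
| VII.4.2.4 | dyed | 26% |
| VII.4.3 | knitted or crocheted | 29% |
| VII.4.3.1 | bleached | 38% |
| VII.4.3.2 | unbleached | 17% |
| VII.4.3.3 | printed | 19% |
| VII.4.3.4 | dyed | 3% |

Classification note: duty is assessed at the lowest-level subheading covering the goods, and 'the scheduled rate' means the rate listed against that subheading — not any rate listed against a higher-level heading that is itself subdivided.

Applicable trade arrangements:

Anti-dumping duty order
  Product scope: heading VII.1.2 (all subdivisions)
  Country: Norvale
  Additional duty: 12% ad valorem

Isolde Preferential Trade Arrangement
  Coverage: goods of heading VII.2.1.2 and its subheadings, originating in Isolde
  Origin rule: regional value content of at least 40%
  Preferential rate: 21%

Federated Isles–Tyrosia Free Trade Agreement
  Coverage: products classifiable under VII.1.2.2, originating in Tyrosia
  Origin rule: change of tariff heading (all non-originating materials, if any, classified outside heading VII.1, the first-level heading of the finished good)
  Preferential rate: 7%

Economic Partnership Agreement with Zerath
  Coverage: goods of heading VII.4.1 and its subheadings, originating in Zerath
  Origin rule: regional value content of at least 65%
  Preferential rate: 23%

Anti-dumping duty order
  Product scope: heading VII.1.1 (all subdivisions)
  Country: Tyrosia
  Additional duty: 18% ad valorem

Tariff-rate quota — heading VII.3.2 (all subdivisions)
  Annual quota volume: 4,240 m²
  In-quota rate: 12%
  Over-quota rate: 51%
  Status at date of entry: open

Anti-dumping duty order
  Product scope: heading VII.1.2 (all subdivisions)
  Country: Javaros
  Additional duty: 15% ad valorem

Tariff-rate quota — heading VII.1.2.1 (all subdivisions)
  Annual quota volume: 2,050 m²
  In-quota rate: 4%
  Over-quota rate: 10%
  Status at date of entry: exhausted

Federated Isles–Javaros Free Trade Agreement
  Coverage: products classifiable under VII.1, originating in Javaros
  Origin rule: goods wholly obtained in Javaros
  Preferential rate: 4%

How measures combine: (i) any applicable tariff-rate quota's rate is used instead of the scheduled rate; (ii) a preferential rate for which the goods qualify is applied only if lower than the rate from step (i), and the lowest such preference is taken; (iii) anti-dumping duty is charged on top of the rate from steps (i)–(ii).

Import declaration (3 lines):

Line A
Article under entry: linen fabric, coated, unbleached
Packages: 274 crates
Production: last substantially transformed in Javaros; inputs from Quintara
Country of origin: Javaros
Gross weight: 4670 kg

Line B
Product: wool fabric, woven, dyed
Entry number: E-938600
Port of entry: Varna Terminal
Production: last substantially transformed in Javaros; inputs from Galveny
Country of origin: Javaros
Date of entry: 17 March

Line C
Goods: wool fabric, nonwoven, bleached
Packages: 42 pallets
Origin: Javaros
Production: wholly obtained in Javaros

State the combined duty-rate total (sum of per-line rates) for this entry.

Line A: linen → VII.2; coated → VII.2.3; unbleached → VII.2.3.4. Scheduled 31%. Javaros agreement on VII.1: VII.2.3.4 not covered. → 31%.
Line B: wool → VII.1; woven → VII.1.2; dyed → VII.1.2.2. Scheduled 34%. Javaros agreement on VII.1: not wholly obtained; anti-dumping (Javaros, VII.1.2): +15%; total 34% + 15% = 49%. → 49%.
Line C: wool → VII.1; nonwoven → VII.1.1; bleached → VII.1.1.1. Scheduled 29%. Javaros agreement on VII.1: wholly obtained → 4% available; preferential 4%. → 4%.
Sum: 31% + 49% + 4% = 84%.

84%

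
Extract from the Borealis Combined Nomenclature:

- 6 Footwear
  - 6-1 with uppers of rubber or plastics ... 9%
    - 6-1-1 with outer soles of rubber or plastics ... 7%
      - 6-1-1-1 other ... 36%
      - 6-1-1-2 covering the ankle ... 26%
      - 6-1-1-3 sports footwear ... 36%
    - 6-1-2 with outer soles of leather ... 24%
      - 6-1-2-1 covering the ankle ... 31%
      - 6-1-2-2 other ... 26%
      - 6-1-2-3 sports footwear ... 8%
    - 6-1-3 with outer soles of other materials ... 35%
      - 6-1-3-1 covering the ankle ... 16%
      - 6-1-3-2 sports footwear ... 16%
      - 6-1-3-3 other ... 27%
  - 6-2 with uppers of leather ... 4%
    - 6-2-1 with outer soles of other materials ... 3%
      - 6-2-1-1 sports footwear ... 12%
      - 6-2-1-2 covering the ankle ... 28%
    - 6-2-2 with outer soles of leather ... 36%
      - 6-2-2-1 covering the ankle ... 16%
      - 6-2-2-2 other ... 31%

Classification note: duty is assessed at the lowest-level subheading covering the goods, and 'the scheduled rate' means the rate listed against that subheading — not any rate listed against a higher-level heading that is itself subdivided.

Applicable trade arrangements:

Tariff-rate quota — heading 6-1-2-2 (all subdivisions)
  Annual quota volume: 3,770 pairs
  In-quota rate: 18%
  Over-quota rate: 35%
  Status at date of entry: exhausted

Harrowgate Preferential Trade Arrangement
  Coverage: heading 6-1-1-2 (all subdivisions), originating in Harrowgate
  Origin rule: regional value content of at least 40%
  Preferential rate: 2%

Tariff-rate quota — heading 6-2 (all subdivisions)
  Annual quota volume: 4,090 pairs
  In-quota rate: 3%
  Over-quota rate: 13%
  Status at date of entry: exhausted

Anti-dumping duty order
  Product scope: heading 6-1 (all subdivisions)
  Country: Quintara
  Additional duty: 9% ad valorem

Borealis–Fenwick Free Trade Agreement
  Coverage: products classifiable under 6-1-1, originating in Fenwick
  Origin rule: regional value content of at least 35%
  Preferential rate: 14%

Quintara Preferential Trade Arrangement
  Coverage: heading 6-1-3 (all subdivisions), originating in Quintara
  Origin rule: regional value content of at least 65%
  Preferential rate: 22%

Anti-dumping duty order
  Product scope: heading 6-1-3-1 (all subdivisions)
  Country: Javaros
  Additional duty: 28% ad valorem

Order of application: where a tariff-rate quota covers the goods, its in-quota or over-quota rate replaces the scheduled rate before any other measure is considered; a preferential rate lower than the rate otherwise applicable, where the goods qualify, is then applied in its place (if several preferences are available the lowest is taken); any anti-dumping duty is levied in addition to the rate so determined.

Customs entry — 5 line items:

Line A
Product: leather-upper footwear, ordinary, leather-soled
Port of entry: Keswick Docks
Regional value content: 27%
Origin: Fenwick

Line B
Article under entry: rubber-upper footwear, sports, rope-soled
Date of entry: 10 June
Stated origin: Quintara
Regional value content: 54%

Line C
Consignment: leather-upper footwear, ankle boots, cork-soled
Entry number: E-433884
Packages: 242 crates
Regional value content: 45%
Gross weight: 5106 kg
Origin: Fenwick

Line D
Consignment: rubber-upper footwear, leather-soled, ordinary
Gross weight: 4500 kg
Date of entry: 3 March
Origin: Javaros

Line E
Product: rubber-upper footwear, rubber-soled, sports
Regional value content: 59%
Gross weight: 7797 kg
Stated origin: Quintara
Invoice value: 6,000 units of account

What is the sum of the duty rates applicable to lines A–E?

131%

Line A: leather-upper → 6-2; leather-soled → 6-2-2; ordinary → 6-2-2-2. Scheduled 31%. quota on 6-2 exhausted → over-quota 13%; Fenwick agreement on 6-1-1: 6-2-2-2 not covered. → 13%.
Line B: rubber-upper → 6-1; rope-soled → 6-1-3; sports → 6-1-3-2. Scheduled 16%. Quintara agreement on 6-1-3: RVC < 65%; anti-dumping (Quintara, 6-1): +9%; total 16% + 9% = 25%. → 25%.
Line C: leather-upper → 6-2; cork-soled → 6-2-1; ankle boots → 6-2-1-2. Scheduled 28%. quota on 6-2 exhausted → over-quota 13%; Fenwick agreement on 6-1-1: 6-2-1-2 not covered. → 13%.
Line D: rubber-upper → 6-1; leather-soled → 6-1-2; ordinary → 6-1-2-2. Scheduled 26%. quota on 6-1-2-2 exhausted → over-quota 35%. → 35%.
Line E: rubber-upper → 6-1; rubber-soled → 6-1-1; sports → 6-1-1-3. Scheduled 36%. Quintara agreement on 6-1-3: 6-1-1-3 not covered; anti-dumping (Quintara, 6-1): +9%; total 36% + 9% = 45%. → 45%.
Sum: 13% + 25% + 13% + 35% + 45% = 131%.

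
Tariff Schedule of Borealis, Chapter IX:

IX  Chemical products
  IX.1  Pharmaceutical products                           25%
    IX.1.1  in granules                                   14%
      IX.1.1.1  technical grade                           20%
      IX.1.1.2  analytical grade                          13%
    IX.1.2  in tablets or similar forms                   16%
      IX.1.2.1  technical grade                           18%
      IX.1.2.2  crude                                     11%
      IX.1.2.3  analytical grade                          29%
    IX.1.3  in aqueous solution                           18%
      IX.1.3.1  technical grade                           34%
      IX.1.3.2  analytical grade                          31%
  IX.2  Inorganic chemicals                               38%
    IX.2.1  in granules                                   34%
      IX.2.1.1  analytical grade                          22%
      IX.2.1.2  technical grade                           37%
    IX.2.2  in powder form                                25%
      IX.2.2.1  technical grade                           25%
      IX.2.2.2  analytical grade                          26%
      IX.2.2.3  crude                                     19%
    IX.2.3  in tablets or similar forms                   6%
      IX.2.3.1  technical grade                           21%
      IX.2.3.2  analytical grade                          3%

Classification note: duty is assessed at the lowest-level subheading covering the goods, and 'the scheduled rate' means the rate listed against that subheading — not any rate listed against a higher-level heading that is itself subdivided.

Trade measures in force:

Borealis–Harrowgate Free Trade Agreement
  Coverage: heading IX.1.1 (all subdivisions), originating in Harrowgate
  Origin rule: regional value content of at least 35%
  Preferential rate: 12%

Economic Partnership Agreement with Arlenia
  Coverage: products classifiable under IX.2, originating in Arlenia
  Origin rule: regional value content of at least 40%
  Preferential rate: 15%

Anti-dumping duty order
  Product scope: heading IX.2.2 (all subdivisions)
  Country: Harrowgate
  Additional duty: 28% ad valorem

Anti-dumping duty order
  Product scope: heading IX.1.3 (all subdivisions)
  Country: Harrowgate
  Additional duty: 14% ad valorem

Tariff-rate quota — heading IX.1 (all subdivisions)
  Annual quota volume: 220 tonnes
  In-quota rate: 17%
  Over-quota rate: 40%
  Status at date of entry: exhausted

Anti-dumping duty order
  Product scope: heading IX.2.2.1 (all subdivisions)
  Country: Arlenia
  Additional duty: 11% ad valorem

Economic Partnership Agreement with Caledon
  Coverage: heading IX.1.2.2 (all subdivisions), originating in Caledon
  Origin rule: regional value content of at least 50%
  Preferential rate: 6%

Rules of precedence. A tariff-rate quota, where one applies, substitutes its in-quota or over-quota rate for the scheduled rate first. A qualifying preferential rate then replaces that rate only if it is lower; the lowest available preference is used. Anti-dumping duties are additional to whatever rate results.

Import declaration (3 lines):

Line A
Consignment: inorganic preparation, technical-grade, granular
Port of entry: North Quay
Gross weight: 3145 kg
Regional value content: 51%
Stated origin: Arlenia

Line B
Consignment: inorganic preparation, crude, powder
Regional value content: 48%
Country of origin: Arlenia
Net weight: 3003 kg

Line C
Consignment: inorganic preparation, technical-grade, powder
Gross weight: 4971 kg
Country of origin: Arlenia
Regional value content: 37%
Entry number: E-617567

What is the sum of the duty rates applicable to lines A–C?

66%

Line A: inorganic → IX.2; granular → IX.2.1; technical-grade → IX.2.1.2. Scheduled 37%. Arlenia agreement on IX.2: RVC ≥ 40% → 15% available; preferential 15%. → 15%.
Line B: inorganic → IX.2; powder → IX.2.2; crude → IX.2.2.3. Scheduled 19%. Arlenia agreement on IX.2: RVC ≥ 40% → 15% available; preferential 15%. → 15%.
Line C: inorganic → IX.2; powder → IX.2.2; technical-grade → IX.2.2.1. Scheduled 25%. Arlenia agreement on IX.2: RVC < 40%; anti-dumping (Arlenia, IX.2.2.1): +11%; total 25% + 11% = 36%. → 36%.
Sum: 15% + 15% + 36% = 66%.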